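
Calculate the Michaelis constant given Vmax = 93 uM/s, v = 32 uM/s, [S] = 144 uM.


Km = [S] * (Vmax - v) / v
Km = 144 * (93 - 32) / 32
Km = 274.5 uM

274.5 uM


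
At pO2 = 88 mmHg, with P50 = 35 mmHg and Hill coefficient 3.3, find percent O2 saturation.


Y = pO2^n / (P50^n + pO2^n)
Y = 88^3.3 / (35^3.3 + 88^3.3)
Y = 95.45%

95.45%


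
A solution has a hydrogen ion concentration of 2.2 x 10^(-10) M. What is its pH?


pH = -log10([H+])
pH = -log10(2.2 x 10^(-10))
pH = 9.6576

9.6576


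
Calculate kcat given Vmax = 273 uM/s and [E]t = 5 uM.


kcat = Vmax / [E]t
kcat = 273 / 5
kcat = 54.6 s^-1

54.6 s^-1


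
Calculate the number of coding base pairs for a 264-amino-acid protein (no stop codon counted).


Each amino acid = 1 codon = 3 bp
bp = 264 * 3 = 792 bp

792 bp


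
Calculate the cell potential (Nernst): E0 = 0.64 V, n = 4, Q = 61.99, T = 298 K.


E = E0 - (RT/nF) * ln(Q)
E = 0.64 - (8.314 * 298 / (4 * 96485)) * ln(61.99)
E = 0.6135 V

0.6135 V


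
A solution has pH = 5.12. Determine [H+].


[H+] = 10^(-pH)
[H+] = 10^(-5.12)
[H+] = 7.586e-06 M

7.586e-06 M


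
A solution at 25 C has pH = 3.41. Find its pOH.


pOH = 14 - pH
pOH = 14 - 3.41
pOH = 10.59

10.59


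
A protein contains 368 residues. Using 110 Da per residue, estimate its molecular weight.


MW = n_residues * 110 Da
MW = 368 * 110
MW = 40480 Da

40480 Da


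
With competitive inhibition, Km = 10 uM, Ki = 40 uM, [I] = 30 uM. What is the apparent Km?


Km_app = Km * (1 + [I]/Ki)
Km_app = 10 * (1 + 30/40)
Km_app = 17.5 uM

17.5 uM


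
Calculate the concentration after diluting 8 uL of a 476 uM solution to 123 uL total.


C2 = C1 * V1 / V2
C2 = 476 * 8 / 123
C2 = 30.9593 uM

30.9593 uM


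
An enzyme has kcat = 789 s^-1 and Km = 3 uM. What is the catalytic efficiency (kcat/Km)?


Catalytic efficiency = kcat / Km
= 789 / 3
= 263.0 uM^-1*s^-1

263.0 uM^-1*s^-1


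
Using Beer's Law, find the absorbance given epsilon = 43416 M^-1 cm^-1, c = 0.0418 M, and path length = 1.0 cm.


A = epsilon * c * l
A = 43416 * 0.0418 * 1.0
A = 1814.7888

1814.7888


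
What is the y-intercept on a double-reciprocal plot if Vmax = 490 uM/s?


y-intercept = 1/Vmax
= 1/490
= 0.002 s/uM

0.002 s/uM


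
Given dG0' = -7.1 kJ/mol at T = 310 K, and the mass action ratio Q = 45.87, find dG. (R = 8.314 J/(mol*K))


dG = dG0' + RT * ln(Q) / 1000
dG = -7.1 + 8.314 * 310 * ln(45.87) / 1000
dG = 2.7604 kJ/mol

2.7604 kJ/mol


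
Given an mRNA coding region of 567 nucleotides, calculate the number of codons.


codons = nucleotides / 3
codons = 567 / 3 = 189

189


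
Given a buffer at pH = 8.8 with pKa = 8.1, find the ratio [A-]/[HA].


[A-]/[HA] = 10^(pH - pKa)
= 10^(8.8 - 8.1)
= 5.0119

5.0119


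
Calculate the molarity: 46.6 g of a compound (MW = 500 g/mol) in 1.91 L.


C = (mass / MW) / volume
C = (46.6 / 500) / 1.91
C = 0.0488 M

0.0488 M


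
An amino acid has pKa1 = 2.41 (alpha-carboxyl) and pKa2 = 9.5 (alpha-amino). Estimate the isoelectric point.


pI = (pKa1 + pKa2) / 2
pI = (2.41 + 9.5) / 2
pI = 5.955

5.955


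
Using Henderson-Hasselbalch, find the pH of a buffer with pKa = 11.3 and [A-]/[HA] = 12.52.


pH = pKa + log10([A-]/[HA])
pH = 11.3 + log10(12.52)
pH = 12.3976

12.3976


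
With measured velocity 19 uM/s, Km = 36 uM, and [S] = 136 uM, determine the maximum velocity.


Vmax = v * (Km + [S]) / [S]
Vmax = 19 * (36 + 136) / 136
Vmax = 24.0294 uM/s

24.0294 uM/s


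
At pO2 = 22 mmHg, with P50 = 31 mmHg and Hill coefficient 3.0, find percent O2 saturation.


Y = pO2^n / (P50^n + pO2^n)
Y = 22^3.0 / (31^3.0 + 22^3.0)
Y = 26.33%

26.33%


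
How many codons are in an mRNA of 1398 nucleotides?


codons = nucleotides / 3
codons = 1398 / 3 = 466

466


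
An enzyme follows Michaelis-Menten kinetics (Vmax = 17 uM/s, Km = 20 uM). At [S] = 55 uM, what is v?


v = Vmax * [S] / (Km + [S])
v = 17 * 55 / (20 + 55)
v = 12.4667 uM/s

12.4667 uM/s


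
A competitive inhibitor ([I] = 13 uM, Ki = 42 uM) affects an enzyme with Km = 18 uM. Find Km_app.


Km_app = Km * (1 + [I]/Ki)
Km_app = 18 * (1 + 13/42)
Km_app = 23.5714 uM

23.5714 uM


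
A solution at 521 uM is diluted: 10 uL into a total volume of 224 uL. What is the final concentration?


C2 = C1 * V1 / V2
C2 = 521 * 10 / 224
C2 = 23.2589 uM

23.2589 uM


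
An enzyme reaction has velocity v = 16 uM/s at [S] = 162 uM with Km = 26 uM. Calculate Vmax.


Vmax = v * (Km + [S]) / [S]
Vmax = 16 * (26 + 162) / 162
Vmax = 18.5679 uM/s

18.5679 uM/s


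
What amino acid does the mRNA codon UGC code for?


Standard genetic code lookup.
Codon UGC -> Cys

Cys


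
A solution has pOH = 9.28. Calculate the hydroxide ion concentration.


[OH-] = 10^(-pOH)
[OH-] = 10^(-9.28)
[OH-] = 5.248e-10 M

5.248e-10 M


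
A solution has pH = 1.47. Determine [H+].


[H+] = 10^(-pH)
[H+] = 10^(-1.47)
[H+] = 0.0339 M

0.0339 M


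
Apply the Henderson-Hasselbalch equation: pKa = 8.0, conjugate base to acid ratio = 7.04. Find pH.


pH = pKa + log10([A-]/[HA])
pH = 8.0 + log10(7.04)
pH = 8.8476

8.8476


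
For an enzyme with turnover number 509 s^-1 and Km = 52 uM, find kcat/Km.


Catalytic efficiency = kcat / Km
= 509 / 52
= 9.7885 uM^-1*s^-1

9.7885 uM^-1*s^-1


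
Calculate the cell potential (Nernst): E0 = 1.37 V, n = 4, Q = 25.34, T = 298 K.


E = E0 - (RT/nF) * ln(Q)
E = 1.37 - (8.314 * 298 / (4 * 96485)) * ln(25.34)
E = 1.3492 V

1.3492 V


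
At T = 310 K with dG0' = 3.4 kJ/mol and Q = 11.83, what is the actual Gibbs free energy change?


dG = dG0' + RT * ln(Q) / 1000
dG = 3.4 + 8.314 * 310 * ln(11.83) / 1000
dG = 9.7677 kJ/mol

9.7677 kJ/mol


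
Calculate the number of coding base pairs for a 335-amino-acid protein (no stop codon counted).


Each amino acid = 1 codon = 3 bp
bp = 335 * 3 = 1005 bp

1005 bp


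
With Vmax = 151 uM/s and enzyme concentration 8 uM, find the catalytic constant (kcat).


kcat = Vmax / [E]t
kcat = 151 / 8
kcat = 18.875 s^-1

18.875 s^-1


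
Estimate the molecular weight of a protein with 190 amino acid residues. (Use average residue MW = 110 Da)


MW = n_residues * 110 Da
MW = 190 * 110
MW = 20900 Da

20900 Da


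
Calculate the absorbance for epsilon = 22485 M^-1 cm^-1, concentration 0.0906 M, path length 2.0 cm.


A = epsilon * c * l
A = 22485 * 0.0906 * 2.0
A = 4074.282

4074.282


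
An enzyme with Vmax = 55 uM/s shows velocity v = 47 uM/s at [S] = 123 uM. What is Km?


Km = [S] * (Vmax - v) / v
Km = 123 * (55 - 47) / 47
Km = 20.9362 uM

20.9362 uM


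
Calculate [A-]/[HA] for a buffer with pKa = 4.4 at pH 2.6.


[A-]/[HA] = 10^(pH - pKa)
= 10^(2.6 - 4.4)
= 0.0158

0.0158


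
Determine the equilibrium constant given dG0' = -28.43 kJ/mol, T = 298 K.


Keq = exp(-dG0 * 1000 / (R * T))
Keq = exp(-(-28.43) * 1000 / (8.314 * 298))
Keq = 96273.0802

96273.0802


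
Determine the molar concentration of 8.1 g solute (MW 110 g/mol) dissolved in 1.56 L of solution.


C = (mass / MW) / volume
C = (8.1 / 110) / 1.56
C = 0.0472 M

0.0472 M


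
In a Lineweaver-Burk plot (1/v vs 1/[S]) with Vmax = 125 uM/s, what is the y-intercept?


y-intercept = 1/Vmax
= 1/125
= 0.008 s/uM

0.008 s/uM


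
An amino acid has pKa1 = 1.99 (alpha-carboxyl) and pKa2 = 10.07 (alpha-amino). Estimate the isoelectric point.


pI = (pKa1 + pKa2) / 2
pI = (1.99 + 10.07) / 2
pI = 6.03

6.03


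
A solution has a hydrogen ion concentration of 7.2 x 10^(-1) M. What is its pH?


pH = -log10([H+])
pH = -log10(7.2 x 10^(-1))
pH = 0.1427

0.1427


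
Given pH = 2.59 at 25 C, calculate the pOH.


pOH = 14 - pH
pOH = 14 - 2.59
pOH = 11.41

11.41


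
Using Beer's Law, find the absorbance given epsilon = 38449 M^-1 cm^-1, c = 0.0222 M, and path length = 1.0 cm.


A = epsilon * c * l
A = 38449 * 0.0222 * 1.0
A = 853.5678

853.5678


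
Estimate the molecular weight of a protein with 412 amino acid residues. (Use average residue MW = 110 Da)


MW = n_residues * 110 Da
MW = 412 * 110
MW = 45320 Da

45320 Da


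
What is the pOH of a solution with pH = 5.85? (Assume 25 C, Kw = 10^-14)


pOH = 14 - pH
pOH = 14 - 5.85
pOH = 8.15

8.15


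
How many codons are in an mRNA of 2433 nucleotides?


codons = nucleotides / 3
codons = 2433 / 3 = 811

811


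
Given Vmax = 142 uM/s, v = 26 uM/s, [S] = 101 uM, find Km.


Km = [S] * (Vmax - v) / v
Km = 101 * (142 - 26) / 26
Km = 450.6154 uM

450.6154 uM


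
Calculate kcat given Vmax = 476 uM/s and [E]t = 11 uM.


kcat = Vmax / [E]t
kcat = 476 / 11
kcat = 43.2727 s^-1

43.2727 s^-1


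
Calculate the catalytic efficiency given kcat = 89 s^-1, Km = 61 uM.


Catalytic efficiency = kcat / Km
= 89 / 61
= 1.459 uM^-1*s^-1

1.459 uM^-1*s^-1


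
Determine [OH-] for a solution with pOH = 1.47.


[OH-] = 10^(-pOH)
[OH-] = 10^(-1.47)
[OH-] = 0.0339 M

0.0339 M


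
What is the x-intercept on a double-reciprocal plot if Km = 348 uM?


x-intercept = -1/Km
= -1/348
= -0.0029 1/uM

-0.0029 1/uM


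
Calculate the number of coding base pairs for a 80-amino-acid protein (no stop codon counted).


Each amino acid = 1 codon = 3 bp
bp = 80 * 3 = 240 bp

240 bp


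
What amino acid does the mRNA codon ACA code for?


Standard genetic code lookup.
Codon ACA -> Thr

Thr


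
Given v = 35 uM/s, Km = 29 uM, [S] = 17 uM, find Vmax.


Vmax = v * (Km + [S]) / [S]
Vmax = 35 * (29 + 17) / 17
Vmax = 94.7059 uM/s

94.7059 uM/s


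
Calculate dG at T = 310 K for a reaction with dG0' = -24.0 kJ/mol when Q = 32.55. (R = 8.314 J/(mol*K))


dG = dG0' + RT * ln(Q) / 1000
dG = -24.0 + 8.314 * 310 * ln(32.55) / 1000
dG = -15.0237 kJ/mol

-15.0237 kJ/mol


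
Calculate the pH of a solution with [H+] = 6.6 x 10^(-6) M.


pH = -log10([H+])
pH = -log10(6.6 x 10^(-6))
pH = 5.1805

5.1805


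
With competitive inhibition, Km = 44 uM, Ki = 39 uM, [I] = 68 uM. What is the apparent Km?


Km_app = Km * (1 + [I]/Ki)
Km_app = 44 * (1 + 68/39)
Km_app = 120.7179 uM

120.7179 uM


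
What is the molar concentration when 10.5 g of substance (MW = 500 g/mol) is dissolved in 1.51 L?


C = (mass / MW) / volume
C = (10.5 / 500) / 1.51
C = 0.0139 M

0.0139 M


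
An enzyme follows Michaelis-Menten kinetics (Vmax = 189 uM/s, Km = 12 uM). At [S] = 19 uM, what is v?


v = Vmax * [S] / (Km + [S])
v = 189 * 19 / (12 + 19)
v = 115.8387 uM/s

115.8387 uM/s


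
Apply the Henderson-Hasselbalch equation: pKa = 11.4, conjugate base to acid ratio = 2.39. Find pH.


pH = pKa + log10([A-]/[HA])
pH = 11.4 + log10(2.39)
pH = 11.7784

11.7784


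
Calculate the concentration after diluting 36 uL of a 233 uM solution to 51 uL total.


C2 = C1 * V1 / V2
C2 = 233 * 36 / 51
C2 = 164.4706 uM

164.4706 uM


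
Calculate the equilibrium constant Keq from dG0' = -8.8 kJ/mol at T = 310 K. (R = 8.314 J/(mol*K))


Keq = exp(-dG0 * 1000 / (R * T))
Keq = exp(-(-8.8) * 1000 / (8.314 * 310))
Keq = 30.3979

30.3979


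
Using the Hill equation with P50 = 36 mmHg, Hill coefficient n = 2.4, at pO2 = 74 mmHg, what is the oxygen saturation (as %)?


Y = pO2^n / (P50^n + pO2^n)
Y = 74^2.4 / (36^2.4 + 74^2.4)
Y = 84.93%

84.93%


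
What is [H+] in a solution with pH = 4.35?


[H+] = 10^(-pH)
[H+] = 10^(-4.35)
[H+] = 4.467e-05 M

4.467e-05 M


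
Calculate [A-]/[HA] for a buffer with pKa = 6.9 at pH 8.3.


[A-]/[HA] = 10^(pH - pKa)
= 10^(8.3 - 6.9)
= 25.1189

25.1189


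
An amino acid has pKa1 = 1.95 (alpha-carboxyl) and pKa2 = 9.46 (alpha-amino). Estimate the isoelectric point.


pI = (pKa1 + pKa2) / 2
pI = (1.95 + 9.46) / 2
pI = 5.705

5.705


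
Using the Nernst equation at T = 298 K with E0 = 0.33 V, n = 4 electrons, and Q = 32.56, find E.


E = E0 - (RT/nF) * ln(Q)
E = 0.33 - (8.314 * 298 / (4 * 96485)) * ln(32.56)
E = 0.3076 V

0.3076 V


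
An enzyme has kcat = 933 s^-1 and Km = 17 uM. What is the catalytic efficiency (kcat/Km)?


Catalytic efficiency = kcat / Km
= 933 / 17
= 54.8824 uM^-1*s^-1

54.8824 uM^-1*s^-1


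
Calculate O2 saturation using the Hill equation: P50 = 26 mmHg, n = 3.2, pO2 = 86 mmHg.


Y = pO2^n / (P50^n + pO2^n)
Y = 86^3.2 / (26^3.2 + 86^3.2)
Y = 97.87%

97.87%


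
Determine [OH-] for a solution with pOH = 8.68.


[OH-] = 10^(-pOH)
[OH-] = 10^(-8.68)
[OH-] = 2.089e-09 M

2.089e-09 M


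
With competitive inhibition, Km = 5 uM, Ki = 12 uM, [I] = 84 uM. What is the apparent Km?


Km_app = Km * (1 + [I]/Ki)
Km_app = 5 * (1 + 84/12)
Km_app = 40.0 uM

40.0 uM


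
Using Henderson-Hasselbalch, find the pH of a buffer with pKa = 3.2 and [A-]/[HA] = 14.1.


pH = pKa + log10([A-]/[HA])
pH = 3.2 + log10(14.1)
pH = 4.3492

4.3492


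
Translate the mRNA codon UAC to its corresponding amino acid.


Standard genetic code lookup.
Codon UAC -> Tyr

Tyr


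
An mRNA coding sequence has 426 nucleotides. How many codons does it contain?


codons = nucleotides / 3
codons = 426 / 3 = 142

142


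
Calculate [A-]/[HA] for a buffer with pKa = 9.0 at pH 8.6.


[A-]/[HA] = 10^(pH - pKa)
= 10^(8.6 - 9.0)
= 0.3981

0.3981


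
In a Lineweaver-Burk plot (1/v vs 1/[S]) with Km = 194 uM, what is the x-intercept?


x-intercept = -1/Km
= -1/194
= -0.0052 1/uM

-0.0052 1/uM


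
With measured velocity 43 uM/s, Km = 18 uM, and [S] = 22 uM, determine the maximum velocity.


Vmax = v * (Km + [S]) / [S]
Vmax = 43 * (18 + 22) / 22
Vmax = 78.1818 uM/s

78.1818 uM/s


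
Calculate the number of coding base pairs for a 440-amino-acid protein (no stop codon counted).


Each amino acid = 1 codon = 3 bp
bp = 440 * 3 = 1320 bp

1320 bp


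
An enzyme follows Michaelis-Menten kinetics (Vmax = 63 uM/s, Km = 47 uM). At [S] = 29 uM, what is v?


v = Vmax * [S] / (Km + [S])
v = 63 * 29 / (47 + 29)
v = 24.0395 uM/s

24.0395 uM/s


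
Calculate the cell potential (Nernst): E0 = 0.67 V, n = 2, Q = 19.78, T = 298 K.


E = E0 - (RT/nF) * ln(Q)
E = 0.67 - (8.314 * 298 / (2 * 96485)) * ln(19.78)
E = 0.6317 V

0.6317 V


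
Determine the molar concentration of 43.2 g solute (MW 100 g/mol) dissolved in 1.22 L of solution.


C = (mass / MW) / volume
C = (43.2 / 100) / 1.22
C = 0.3541 M

0.3541 M


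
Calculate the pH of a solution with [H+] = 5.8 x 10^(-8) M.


pH = -log10([H+])
pH = -log10(5.8 x 10^(-8))
pH = 7.2366

7.2366


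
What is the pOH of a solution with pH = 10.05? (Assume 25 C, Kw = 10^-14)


pOH = 14 - pH
pOH = 14 - 10.05
pOH = 3.95

3.95


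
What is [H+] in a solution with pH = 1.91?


[H+] = 10^(-pH)
[H+] = 10^(-1.91)
[H+] = 0.0123 M

0.0123 M


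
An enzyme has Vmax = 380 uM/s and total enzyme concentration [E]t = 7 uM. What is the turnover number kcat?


kcat = Vmax / [E]t
kcat = 380 / 7
kcat = 54.2857 s^-1

54.2857 s^-1


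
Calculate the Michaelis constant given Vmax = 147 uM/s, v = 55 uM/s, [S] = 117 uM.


Km = [S] * (Vmax - v) / v
Km = 117 * (147 - 55) / 55
Km = 195.7091 uM

195.7091 uM


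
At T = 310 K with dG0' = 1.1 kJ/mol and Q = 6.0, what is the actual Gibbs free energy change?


dG = dG0' + RT * ln(Q) / 1000
dG = 1.1 + 8.314 * 310 * ln(6.0) / 1000
dG = 5.718 kJ/mol

5.718 kJ/mol


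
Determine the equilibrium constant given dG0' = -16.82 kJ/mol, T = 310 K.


Keq = exp(-dG0 * 1000 / (R * T))
Keq = exp(-(-16.82) * 1000 / (8.314 * 310))
Keq = 682.736

682.736


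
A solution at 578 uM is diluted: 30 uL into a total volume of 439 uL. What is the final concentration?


C2 = C1 * V1 / V2
C2 = 578 * 30 / 439
C2 = 39.4989 uM

39.4989 uM


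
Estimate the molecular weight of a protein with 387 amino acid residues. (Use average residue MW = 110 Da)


MW = n_residues * 110 Da
MW = 387 * 110
MW = 42570 Da

42570 Da


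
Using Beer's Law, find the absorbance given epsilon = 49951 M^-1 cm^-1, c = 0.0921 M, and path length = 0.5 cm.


A = epsilon * c * l
A = 49951 * 0.0921 * 0.5
A = 2300.2436

2300.2436


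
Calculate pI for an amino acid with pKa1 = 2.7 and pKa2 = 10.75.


pI = (pKa1 + pKa2) / 2
pI = (2.7 + 10.75) / 2
pI = 6.725

6.725


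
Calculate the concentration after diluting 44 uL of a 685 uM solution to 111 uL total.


C2 = C1 * V1 / V2
C2 = 685 * 44 / 111
C2 = 271.5315 uM

271.5315 uM


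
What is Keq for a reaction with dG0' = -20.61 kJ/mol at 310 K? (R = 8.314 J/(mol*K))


Keq = exp(-dG0 * 1000 / (R * T))
Keq = exp(-(-20.61) * 1000 / (8.314 * 310))
Keq = 2970.8895

2970.8895


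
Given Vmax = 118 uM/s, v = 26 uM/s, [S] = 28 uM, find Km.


Km = [S] * (Vmax - v) / v
Km = 28 * (118 - 26) / 26
Km = 99.0769 uM

99.0769 uM


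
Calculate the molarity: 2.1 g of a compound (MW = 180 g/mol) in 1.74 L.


C = (mass / MW) / volume
C = (2.1 / 180) / 1.74
C = 0.0067 M

0.0067 M


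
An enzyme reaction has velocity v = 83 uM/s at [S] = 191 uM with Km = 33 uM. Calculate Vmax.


Vmax = v * (Km + [S]) / [S]
Vmax = 83 * (33 + 191) / 191
Vmax = 97.3403 uM/s

97.3403 uM/s


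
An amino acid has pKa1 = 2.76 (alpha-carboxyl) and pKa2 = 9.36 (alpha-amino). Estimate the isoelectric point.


pI = (pKa1 + pKa2) / 2
pI = (2.76 + 9.36) / 2
pI = 6.06

6.06


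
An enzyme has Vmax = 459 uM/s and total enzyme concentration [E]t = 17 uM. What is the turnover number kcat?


kcat = Vmax / [E]t
kcat = 459 / 17
kcat = 27.0 s^-1

27.0 s^-1


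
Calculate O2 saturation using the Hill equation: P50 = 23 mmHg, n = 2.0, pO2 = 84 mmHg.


Y = pO2^n / (P50^n + pO2^n)
Y = 84^2.0 / (23^2.0 + 84^2.0)
Y = 93.03%

93.03%


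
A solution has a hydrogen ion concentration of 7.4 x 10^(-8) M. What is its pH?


pH = -log10([H+])
pH = -log10(7.4 x 10^(-8))
pH = 7.1308

7.1308


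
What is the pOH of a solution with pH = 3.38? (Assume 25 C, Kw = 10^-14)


pOH = 14 - pH
pOH = 14 - 3.38
pOH = 10.62

10.62


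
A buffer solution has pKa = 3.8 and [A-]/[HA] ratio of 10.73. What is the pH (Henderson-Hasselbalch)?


pH = pKa + log10([A-]/[HA])
pH = 3.8 + log10(10.73)
pH = 4.8306

4.8306


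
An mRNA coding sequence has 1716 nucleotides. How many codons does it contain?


codons = nucleotides / 3
codons = 1716 / 3 = 572

572


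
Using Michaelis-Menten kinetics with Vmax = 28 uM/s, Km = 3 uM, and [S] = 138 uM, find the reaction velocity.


v = Vmax * [S] / (Km + [S])
v = 28 * 138 / (3 + 138)
v = 27.4043 uM/s

27.4043 uM/s


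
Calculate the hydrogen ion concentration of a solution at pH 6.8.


[H+] = 10^(-pH)
[H+] = 10^(-6.8)
[H+] = 1.585e-07 M

1.585e-07 M


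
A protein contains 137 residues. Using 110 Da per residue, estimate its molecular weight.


MW = n_residues * 110 Da
MW = 137 * 110
MW = 15070 Da

15070 Da


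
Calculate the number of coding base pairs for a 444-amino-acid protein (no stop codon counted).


Each amino acid = 1 codon = 3 bp
bp = 444 * 3 = 1332 bp

1332 bp


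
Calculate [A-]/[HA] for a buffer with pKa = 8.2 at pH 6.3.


[A-]/[HA] = 10^(pH - pKa)
= 10^(6.3 - 8.2)
= 0.0126

0.0126


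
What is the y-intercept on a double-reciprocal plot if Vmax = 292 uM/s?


y-intercept = 1/Vmax
= 1/292
= 0.0034 s/uM

0.0034 s/uM


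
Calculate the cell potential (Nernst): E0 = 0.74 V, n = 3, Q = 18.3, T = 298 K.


E = E0 - (RT/nF) * ln(Q)
E = 0.74 - (8.314 * 298 / (3 * 96485)) * ln(18.3)
E = 0.7151 V

0.7151 V


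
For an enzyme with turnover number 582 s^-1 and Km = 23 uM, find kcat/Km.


Catalytic efficiency = kcat / Km
= 582 / 23
= 25.3043 uM^-1*s^-1

25.3043 uM^-1*s^-1


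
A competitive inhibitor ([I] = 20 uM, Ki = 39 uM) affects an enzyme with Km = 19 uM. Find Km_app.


Km_app = Km * (1 + [I]/Ki)
Km_app = 19 * (1 + 20/39)
Km_app = 28.7436 uM

28.7436 uM


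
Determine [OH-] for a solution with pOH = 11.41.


[OH-] = 10^(-pOH)
[OH-] = 10^(-11.41)
[OH-] = 3.890e-12 M

3.890e-12 M


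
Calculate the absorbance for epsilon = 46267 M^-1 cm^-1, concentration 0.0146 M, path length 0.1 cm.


A = epsilon * c * l
A = 46267 * 0.0146 * 0.1
A = 67.5498

67.5498


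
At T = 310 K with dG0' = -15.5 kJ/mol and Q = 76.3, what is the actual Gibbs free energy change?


dG = dG0' + RT * ln(Q) / 1000
dG = -15.5 + 8.314 * 310 * ln(76.3) / 1000
dG = -4.3281 kJ/mol

-4.3281 kJ/mol


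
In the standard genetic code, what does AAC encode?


Standard genetic code lookup.
Codon AAC -> Asn

Asn


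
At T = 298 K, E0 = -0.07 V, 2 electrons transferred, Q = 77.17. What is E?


E = E0 - (RT/nF) * ln(Q)
E = -0.07 - (8.314 * 298 / (2 * 96485)) * ln(77.17)
E = -0.1258 V

-0.1258 V


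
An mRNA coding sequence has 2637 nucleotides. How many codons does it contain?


codons = nucleotides / 3
codons = 2637 / 3 = 879

879


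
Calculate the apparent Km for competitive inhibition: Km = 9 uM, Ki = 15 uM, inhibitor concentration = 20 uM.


Km_app = Km * (1 + [I]/Ki)
Km_app = 9 * (1 + 20/15)
Km_app = 21.0 uM

21.0 uM


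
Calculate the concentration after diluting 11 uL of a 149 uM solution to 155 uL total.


C2 = C1 * V1 / V2
C2 = 149 * 11 / 155
C2 = 10.5742 uM

10.5742 uM


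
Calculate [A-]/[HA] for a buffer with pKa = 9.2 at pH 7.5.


[A-]/[HA] = 10^(pH - pKa)
= 10^(7.5 - 9.2)
= 0.02

0.02


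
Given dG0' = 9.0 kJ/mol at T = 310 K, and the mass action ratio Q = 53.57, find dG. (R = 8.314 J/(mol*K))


dG = dG0' + RT * ln(Q) / 1000
dG = 9.0 + 8.314 * 310 * ln(53.57) / 1000
dG = 19.2604 kJ/mol

19.2604 kJ/mol


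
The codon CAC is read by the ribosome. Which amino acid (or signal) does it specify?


Standard genetic code lookup.
Codon CAC -> His

His


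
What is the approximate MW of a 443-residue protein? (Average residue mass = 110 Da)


MW = n_residues * 110 Da
MW = 443 * 110
MW = 48730 Da

48730 Da


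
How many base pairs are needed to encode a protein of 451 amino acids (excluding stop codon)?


Each amino acid = 1 codon = 3 bp
bp = 451 * 3 = 1353 bp

1353 bp


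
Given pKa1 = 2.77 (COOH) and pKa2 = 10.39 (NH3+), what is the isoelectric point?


pI = (pKa1 + pKa2) / 2
pI = (2.77 + 10.39) / 2
pI = 6.58

6.58


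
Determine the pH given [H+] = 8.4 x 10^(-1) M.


pH = -log10([H+])
pH = -log10(8.4 x 10^(-1))
pH = 0.0757

0.0757


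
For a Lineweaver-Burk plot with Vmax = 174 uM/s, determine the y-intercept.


y-intercept = 1/Vmax
= 1/174
= 0.0057 s/uM

0.0057 s/uM


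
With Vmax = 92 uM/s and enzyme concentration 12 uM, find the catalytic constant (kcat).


kcat = Vmax / [E]t
kcat = 92 / 12
kcat = 7.6667 s^-1

7.6667 s^-1


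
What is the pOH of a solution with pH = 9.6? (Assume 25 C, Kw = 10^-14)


pOH = 14 - pH
pOH = 14 - 9.6
pOH = 4.4

4.4


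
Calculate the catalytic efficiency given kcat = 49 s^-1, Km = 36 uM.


Catalytic efficiency = kcat / Km
= 49 / 36
= 1.3611 uM^-1*s^-1

1.3611 uM^-1*s^-1


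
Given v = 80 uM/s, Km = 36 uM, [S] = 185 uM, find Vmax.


Vmax = v * (Km + [S]) / [S]
Vmax = 80 * (36 + 185) / 185
Vmax = 95.5676 uM/s

95.5676 uM/s


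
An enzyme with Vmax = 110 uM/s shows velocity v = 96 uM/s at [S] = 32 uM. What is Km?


Km = [S] * (Vmax - v) / v
Km = 32 * (110 - 96) / 96
Km = 4.6667 uM

4.6667 uM


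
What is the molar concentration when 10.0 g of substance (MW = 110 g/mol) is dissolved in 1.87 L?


C = (mass / MW) / volume
C = (10.0 / 110) / 1.87
C = 0.0486 M

0.0486 M


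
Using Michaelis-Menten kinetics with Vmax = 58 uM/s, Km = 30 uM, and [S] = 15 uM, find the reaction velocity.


v = Vmax * [S] / (Km + [S])
v = 58 * 15 / (30 + 15)
v = 19.3333 uM/s

19.3333 uM/s


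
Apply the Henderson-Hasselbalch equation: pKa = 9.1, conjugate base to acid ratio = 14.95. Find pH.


pH = pKa + log10([A-]/[HA])
pH = 9.1 + log10(14.95)
pH = 10.2746

10.2746


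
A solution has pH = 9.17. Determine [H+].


[H+] = 10^(-pH)
[H+] = 10^(-9.17)
[H+] = 6.761e-10 M

6.761e-10 M


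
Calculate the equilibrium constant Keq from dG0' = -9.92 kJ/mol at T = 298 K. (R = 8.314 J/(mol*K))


Keq = exp(-dG0 * 1000 / (R * T))
Keq = exp(-(-9.92) * 1000 / (8.314 * 298))
Keq = 54.8126

54.8126


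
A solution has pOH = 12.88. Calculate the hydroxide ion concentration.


[OH-] = 10^(-pOH)
[OH-] = 10^(-12.88)
[OH-] = 1.318e-13 M

1.318e-13 M


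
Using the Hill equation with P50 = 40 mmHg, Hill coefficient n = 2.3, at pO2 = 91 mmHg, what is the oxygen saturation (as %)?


Y = pO2^n / (P50^n + pO2^n)
Y = 91^2.3 / (40^2.3 + 91^2.3)
Y = 86.88%

86.88%


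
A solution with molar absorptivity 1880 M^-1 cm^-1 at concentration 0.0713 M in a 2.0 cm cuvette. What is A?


A = epsilon * c * l
A = 1880 * 0.0713 * 2.0
A = 268.088

268.088


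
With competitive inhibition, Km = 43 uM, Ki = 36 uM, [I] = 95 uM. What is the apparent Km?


Km_app = Km * (1 + [I]/Ki)
Km_app = 43 * (1 + 95/36)
Km_app = 156.4722 uM

156.4722 uM


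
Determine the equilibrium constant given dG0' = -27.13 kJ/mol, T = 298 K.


Keq = exp(-dG0 * 1000 / (R * T))
Keq = exp(-(-27.13) * 1000 / (8.314 * 298))
Keq = 56967.5316

56967.5316


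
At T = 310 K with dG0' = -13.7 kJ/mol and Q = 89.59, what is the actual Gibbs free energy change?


dG = dG0' + RT * ln(Q) / 1000
dG = -13.7 + 8.314 * 310 * ln(89.59) / 1000
dG = -2.1142 kJ/mol

-2.1142 kJ/mol


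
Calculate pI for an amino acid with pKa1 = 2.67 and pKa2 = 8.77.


pI = (pKa1 + pKa2) / 2
pI = (2.67 + 8.77) / 2
pI = 5.72

5.72


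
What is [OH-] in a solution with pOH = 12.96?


[OH-] = 10^(-pOH)
[OH-] = 10^(-12.96)
[OH-] = 1.096e-13 M

1.096e-13 M


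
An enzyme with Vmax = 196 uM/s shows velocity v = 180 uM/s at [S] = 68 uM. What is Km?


Km = [S] * (Vmax - v) / v
Km = 68 * (196 - 180) / 180
Km = 6.0444 uM

6.0444 uM


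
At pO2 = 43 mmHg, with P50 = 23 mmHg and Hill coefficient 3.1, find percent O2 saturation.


Y = pO2^n / (P50^n + pO2^n)
Y = 43^3.1 / (23^3.1 + 43^3.1)
Y = 87.43%

87.43%


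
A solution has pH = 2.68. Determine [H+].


[H+] = 10^(-pH)
[H+] = 10^(-2.68)
[H+] = 0.0021 M

0.0021 M


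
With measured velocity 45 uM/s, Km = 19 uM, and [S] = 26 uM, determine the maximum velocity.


Vmax = v * (Km + [S]) / [S]
Vmax = 45 * (19 + 26) / 26
Vmax = 77.8846 uM/s

77.8846 uM/s


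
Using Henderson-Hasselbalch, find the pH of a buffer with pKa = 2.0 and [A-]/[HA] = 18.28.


pH = pKa + log10([A-]/[HA])
pH = 2.0 + log10(18.28)
pH = 3.262

3.262


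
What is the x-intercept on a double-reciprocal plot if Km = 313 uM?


x-intercept = -1/Km
= -1/313
= -0.0032 1/uM

-0.0032 1/uM


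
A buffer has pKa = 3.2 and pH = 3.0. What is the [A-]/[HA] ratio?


[A-]/[HA] = 10^(pH - pKa)
= 10^(3.0 - 3.2)
= 0.631

0.631


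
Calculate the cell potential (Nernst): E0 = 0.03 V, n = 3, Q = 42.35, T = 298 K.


E = E0 - (RT/nF) * ln(Q)
E = 0.03 - (8.314 * 298 / (3 * 96485)) * ln(42.35)
E = -0.0021 V

-0.0021 V


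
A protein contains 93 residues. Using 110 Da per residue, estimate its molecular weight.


MW = n_residues * 110 Da
MW = 93 * 110
MW = 10230 Da

10230 Da


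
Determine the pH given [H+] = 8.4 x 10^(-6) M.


pH = -log10([H+])
pH = -log10(8.4 x 10^(-6))
pH = 5.0757

5.0757


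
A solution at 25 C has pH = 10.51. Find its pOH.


pOH = 14 - pH
pOH = 14 - 10.51
pOH = 3.49

3.49


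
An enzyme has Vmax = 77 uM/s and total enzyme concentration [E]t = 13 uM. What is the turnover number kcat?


kcat = Vmax / [E]t
kcat = 77 / 13
kcat = 5.9231 s^-1

5.9231 s^-1


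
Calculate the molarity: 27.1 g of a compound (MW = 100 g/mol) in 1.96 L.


C = (mass / MW) / volume
C = (27.1 / 100) / 1.96
C = 0.1383 M

0.1383 M


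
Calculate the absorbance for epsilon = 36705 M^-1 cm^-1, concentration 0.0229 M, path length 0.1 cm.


A = epsilon * c * l
A = 36705 * 0.0229 * 0.1
A = 84.0545

84.0545


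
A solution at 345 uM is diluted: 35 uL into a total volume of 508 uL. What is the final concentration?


C2 = C1 * V1 / V2
C2 = 345 * 35 / 508
C2 = 23.7697 uM

23.7697 uM


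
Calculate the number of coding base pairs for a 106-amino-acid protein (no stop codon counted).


Each amino acid = 1 codon = 3 bp
bp = 106 * 3 = 318 bp

318 bp


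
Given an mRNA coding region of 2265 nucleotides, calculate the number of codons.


codons = nucleotides / 3
codons = 2265 / 3 = 755

755


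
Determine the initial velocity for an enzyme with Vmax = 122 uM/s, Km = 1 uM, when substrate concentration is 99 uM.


v = Vmax * [S] / (Km + [S])
v = 122 * 99 / (1 + 99)
v = 120.78 uM/s

120.78 uM/s


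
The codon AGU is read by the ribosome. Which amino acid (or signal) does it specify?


Standard genetic code lookup.
Codon AGU -> Ser

Ser


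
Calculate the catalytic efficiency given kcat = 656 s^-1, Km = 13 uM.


Catalytic efficiency = kcat / Km
= 656 / 13
= 50.4615 uM^-1*s^-1

50.4615 uM^-1*s^-1


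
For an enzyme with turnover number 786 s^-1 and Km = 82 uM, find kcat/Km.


Catalytic efficiency = kcat / Km
= 786 / 82
= 9.5854 uM^-1*s^-1

9.5854 uM^-1*s^-1


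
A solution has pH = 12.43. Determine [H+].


[H+] = 10^(-pH)
[H+] = 10^(-12.43)
[H+] = 3.715e-13 M

3.715e-13 M


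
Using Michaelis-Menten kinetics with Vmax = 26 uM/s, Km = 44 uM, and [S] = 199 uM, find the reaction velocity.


v = Vmax * [S] / (Km + [S])
v = 26 * 199 / (44 + 199)
v = 21.2922 uM/s

21.2922 uM/s


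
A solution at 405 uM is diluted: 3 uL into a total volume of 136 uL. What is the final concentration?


C2 = C1 * V1 / V2
C2 = 405 * 3 / 136
C2 = 8.9338 uM

8.9338 uM


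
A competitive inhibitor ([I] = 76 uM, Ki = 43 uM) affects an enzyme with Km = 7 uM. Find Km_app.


Km_app = Km * (1 + [I]/Ki)
Km_app = 7 * (1 + 76/43)
Km_app = 19.3721 uM

19.3721 uM


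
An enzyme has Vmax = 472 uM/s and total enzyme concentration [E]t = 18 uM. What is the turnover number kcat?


kcat = Vmax / [E]t
kcat = 472 / 18
kcat = 26.2222 s^-1

26.2222 s^-1


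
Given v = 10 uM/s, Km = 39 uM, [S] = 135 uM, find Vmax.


Vmax = v * (Km + [S]) / [S]
Vmax = 10 * (39 + 135) / 135
Vmax = 12.8889 uM/s

12.8889 uM/s


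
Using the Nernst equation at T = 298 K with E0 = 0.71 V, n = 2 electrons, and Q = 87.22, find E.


E = E0 - (RT/nF) * ln(Q)
E = 0.71 - (8.314 * 298 / (2 * 96485)) * ln(87.22)
E = 0.6526 V

0.6526 V


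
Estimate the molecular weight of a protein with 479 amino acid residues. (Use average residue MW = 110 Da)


MW = n_residues * 110 Da
MW = 479 * 110
MW = 52690 Da

52690 Da


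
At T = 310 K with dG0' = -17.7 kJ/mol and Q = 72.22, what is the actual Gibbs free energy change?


dG = dG0' + RT * ln(Q) / 1000
dG = -17.7 + 8.314 * 310 * ln(72.22) / 1000
dG = -6.6697 kJ/mol

-6.6697 kJ/mol


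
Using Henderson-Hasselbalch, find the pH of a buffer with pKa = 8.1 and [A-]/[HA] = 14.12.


pH = pKa + log10([A-]/[HA])
pH = 8.1 + log10(14.12)
pH = 9.2498

9.2498


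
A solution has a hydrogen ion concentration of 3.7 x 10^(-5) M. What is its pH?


pH = -log10([H+])
pH = -log10(3.7 x 10^(-5))
pH = 4.4318

4.4318


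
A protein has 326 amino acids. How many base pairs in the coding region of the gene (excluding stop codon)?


Each amino acid = 1 codon = 3 bp
bp = 326 * 3 = 978 bp

978 bp


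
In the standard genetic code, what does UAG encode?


Standard genetic code lookup.
Codon UAG -> Stop

Stop


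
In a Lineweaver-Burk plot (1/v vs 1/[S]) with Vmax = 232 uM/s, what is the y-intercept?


y-intercept = 1/Vmax
= 1/232
= 0.0043 s/uM

0.0043 s/uM


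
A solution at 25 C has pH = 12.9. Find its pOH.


pOH = 14 - pH
pOH = 14 - 12.9
pOH = 1.1

1.1


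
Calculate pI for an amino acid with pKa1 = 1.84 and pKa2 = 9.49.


pI = (pKa1 + pKa2) / 2
pI = (1.84 + 9.49) / 2
pI = 5.665

5.665


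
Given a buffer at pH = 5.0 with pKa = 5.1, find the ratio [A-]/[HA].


[A-]/[HA] = 10^(pH - pKa)
= 10^(5.0 - 5.1)
= 0.7943

0.7943


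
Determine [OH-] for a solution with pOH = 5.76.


[OH-] = 10^(-pOH)
[OH-] = 10^(-5.76)
[OH-] = 1.738e-06 M

1.738e-06 M


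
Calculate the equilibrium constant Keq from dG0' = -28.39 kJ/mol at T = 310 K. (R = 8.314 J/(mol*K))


Keq = exp(-dG0 * 1000 / (R * T))
Keq = exp(-(-28.39) * 1000 / (8.314 * 310))
Keq = 60793.172

60793.172


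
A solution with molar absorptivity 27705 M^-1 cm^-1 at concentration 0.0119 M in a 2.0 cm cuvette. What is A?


A = epsilon * c * l
A = 27705 * 0.0119 * 2.0
A = 659.379

659.379


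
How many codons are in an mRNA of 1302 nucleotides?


codons = nucleotides / 3
codons = 1302 / 3 = 434

434


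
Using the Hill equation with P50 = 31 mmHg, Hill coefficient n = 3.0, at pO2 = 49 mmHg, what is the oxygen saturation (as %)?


Y = pO2^n / (P50^n + pO2^n)
Y = 49^3.0 / (31^3.0 + 49^3.0)
Y = 79.79%

79.79%


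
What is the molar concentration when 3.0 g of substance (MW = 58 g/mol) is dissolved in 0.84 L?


C = (mass / MW) / volume
C = (3.0 / 58) / 0.84
C = 0.0616 M

0.0616 M


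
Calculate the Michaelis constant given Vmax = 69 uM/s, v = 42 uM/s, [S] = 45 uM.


Km = [S] * (Vmax - v) / v
Km = 45 * (69 - 42) / 42
Km = 28.9286 uM

28.9286 uM


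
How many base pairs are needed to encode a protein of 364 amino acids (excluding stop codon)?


Each amino acid = 1 codon = 3 bp
bp = 364 * 3 = 1092 bp

1092 bp


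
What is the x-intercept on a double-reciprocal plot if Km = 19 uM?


x-intercept = -1/Km
= -1/19
= -0.0526 1/uM

-0.0526 1/uM


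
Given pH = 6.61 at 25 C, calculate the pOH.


pOH = 14 - pH
pOH = 14 - 6.61
pOH = 7.39

7.39


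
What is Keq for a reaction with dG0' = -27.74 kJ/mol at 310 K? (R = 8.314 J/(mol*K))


Keq = exp(-dG0 * 1000 / (R * T))
Keq = exp(-(-27.74) * 1000 / (8.314 * 310))
Keq = 47241.8181

47241.8181


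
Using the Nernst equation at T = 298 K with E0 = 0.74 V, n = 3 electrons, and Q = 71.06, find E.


E = E0 - (RT/nF) * ln(Q)
E = 0.74 - (8.314 * 298 / (3 * 96485)) * ln(71.06)
E = 0.7035 V

0.7035 V


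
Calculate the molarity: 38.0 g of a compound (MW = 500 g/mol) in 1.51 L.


C = (mass / MW) / volume
C = (38.0 / 500) / 1.51
C = 0.0503 M

0.0503 M


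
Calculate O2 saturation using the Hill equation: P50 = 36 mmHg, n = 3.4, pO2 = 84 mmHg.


Y = pO2^n / (P50^n + pO2^n)
Y = 84^3.4 / (36^3.4 + 84^3.4)
Y = 94.69%

94.69%


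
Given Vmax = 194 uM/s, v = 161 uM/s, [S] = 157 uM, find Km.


Km = [S] * (Vmax - v) / v
Km = 157 * (194 - 161) / 161
Km = 32.1801 uM

32.1801 uM


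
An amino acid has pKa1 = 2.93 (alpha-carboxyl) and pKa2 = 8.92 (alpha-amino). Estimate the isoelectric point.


pI = (pKa1 + pKa2) / 2
pI = (2.93 + 8.92) / 2
pI = 5.925

5.925


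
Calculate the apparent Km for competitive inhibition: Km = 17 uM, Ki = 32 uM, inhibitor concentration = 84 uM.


Km_app = Km * (1 + [I]/Ki)
Km_app = 17 * (1 + 84/32)
Km_app = 61.625 uM

61.625 uM


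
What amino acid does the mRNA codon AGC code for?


Standard genetic code lookup.
Codon AGC -> Ser

Ser


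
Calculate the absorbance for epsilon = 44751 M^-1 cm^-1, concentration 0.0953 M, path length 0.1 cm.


A = epsilon * c * l
A = 44751 * 0.0953 * 0.1
A = 426.477

426.477


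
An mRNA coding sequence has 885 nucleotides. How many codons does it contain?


codons = nucleotides / 3
codons = 885 / 3 = 295

295


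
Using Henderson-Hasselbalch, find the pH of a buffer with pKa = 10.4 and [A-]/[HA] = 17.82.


pH = pKa + log10([A-]/[HA])
pH = 10.4 + log10(17.82)
pH = 11.6509

11.6509


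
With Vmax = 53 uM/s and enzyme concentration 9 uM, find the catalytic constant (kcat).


kcat = Vmax / [E]t
kcat = 53 / 9
kcat = 5.8889 s^-1

5.8889 s^-1


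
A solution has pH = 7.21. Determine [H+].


[H+] = 10^(-pH)
[H+] = 10^(-7.21)
[H+] = 6.166e-08 M

6.166e-08 M


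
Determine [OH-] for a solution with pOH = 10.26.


[OH-] = 10^(-pOH)
[OH-] = 10^(-10.26)
[OH-] = 5.495e-11 M

5.495e-11 M


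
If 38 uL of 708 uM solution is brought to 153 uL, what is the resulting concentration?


C2 = C1 * V1 / V2
C2 = 708 * 38 / 153
C2 = 175.8431 uM

175.8431 uM


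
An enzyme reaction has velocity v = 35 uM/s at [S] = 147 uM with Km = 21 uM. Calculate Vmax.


Vmax = v * (Km + [S]) / [S]
Vmax = 35 * (21 + 147) / 147
Vmax = 40.0 uM/s

40.0 uM/s


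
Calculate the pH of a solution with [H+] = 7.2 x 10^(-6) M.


pH = -log10([H+])
pH = -log10(7.2 x 10^(-6))
pH = 5.1427

5.1427


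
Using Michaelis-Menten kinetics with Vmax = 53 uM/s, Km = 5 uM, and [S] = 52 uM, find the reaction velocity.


v = Vmax * [S] / (Km + [S])
v = 53 * 52 / (5 + 52)
v = 48.3509 uM/s

48.3509 uM/s


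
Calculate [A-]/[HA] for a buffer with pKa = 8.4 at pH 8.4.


[A-]/[HA] = 10^(pH - pKa)
= 10^(8.4 - 8.4)
= 1.0

1.0


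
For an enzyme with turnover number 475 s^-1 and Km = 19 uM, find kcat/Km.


Catalytic efficiency = kcat / Km
= 475 / 19
= 25.0 uM^-1*s^-1

25.0 uM^-1*s^-1


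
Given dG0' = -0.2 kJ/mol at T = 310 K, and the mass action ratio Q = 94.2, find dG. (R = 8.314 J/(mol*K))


dG = dG0' + RT * ln(Q) / 1000
dG = -0.2 + 8.314 * 310 * ln(94.2) / 1000
dG = 11.5151 kJ/mol

11.5151 kJ/mol


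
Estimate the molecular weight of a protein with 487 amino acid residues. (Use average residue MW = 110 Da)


MW = n_residues * 110 Da
MW = 487 * 110
MW = 53570 Da

53570 Da


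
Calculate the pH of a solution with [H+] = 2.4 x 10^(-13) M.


pH = -log10([H+])
pH = -log10(2.4 x 10^(-13))
pH = 12.6198

12.6198


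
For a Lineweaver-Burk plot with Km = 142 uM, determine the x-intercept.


x-intercept = -1/Km
= -1/142
= -0.007 1/uM

-0.007 1/uM


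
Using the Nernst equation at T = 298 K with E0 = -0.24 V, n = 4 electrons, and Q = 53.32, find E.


E = E0 - (RT/nF) * ln(Q)
E = -0.24 - (8.314 * 298 / (4 * 96485)) * ln(53.32)
E = -0.2655 V

-0.2655 V


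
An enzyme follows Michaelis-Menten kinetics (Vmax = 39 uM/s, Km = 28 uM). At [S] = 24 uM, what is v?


v = Vmax * [S] / (Km + [S])
v = 39 * 24 / (28 + 24)
v = 18.0 uM/s

18.0 uM/s


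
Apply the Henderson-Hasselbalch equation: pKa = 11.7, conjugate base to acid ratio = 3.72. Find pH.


pH = pKa + log10([A-]/[HA])
pH = 11.7 + log10(3.72)
pH = 12.2705

12.2705


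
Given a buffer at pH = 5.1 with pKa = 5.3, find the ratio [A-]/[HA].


[A-]/[HA] = 10^(pH - pKa)
= 10^(5.1 - 5.3)
= 0.631

0.631


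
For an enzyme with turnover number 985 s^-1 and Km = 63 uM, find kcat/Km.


Catalytic efficiency = kcat / Km
= 985 / 63
= 15.6349 uM^-1*s^-1

15.6349 uM^-1*s^-1


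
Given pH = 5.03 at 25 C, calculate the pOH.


pOH = 14 - pH
pOH = 14 - 5.03
pOH = 8.97

8.97


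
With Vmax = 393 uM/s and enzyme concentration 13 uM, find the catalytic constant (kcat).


kcat = Vmax / [E]t
kcat = 393 / 13
kcat = 30.2308 s^-1

30.2308 s^-1


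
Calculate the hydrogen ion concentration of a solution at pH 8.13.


[H+] = 10^(-pH)
[H+] = 10^(-8.13)
[H+] = 7.413e-09 M

7.413e-09 M


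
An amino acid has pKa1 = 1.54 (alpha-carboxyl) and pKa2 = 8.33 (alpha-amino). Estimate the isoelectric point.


pI = (pKa1 + pKa2) / 2
pI = (1.54 + 8.33) / 2
pI = 4.935

4.935


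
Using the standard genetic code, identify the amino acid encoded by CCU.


Standard genetic code lookup.
Codon CCU -> Pro

Pro


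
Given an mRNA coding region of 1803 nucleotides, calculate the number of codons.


codons = nucleotides / 3
codons = 1803 / 3 = 601

601


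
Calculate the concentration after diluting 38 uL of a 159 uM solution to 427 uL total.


C2 = C1 * V1 / V2
C2 = 159 * 38 / 427
C2 = 14.1499 uM

14.1499 uM
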